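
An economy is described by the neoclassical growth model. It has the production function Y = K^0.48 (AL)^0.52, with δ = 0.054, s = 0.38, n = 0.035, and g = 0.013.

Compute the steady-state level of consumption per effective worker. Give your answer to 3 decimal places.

In steady state, investment equals break-even investment: s·k^α = (n + g + δ)·k.
Rearranging, k^(1−α) = s / (n + g + δ).
k^0.52 = 0.38 / (0.035 + 0.013 + 0.054) = 0.38 / 0.102 = 3.7255
k* = 3.7255^(1/0.52) ≈ 12.5439
y* = (k*)^α = 12.5439^0.48 ≈ 3.3670
c* = (1 − s)·y* = (1 − 0.38) × 3.3670 ≈ 2.0875

c* ≈ 2.088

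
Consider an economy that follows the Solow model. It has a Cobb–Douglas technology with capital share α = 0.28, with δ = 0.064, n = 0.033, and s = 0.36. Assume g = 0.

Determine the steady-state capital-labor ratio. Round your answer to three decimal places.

Steady state requires s·f(k) = (n + δ)·k, i.e. s·k^α = (n + δ)·k.
Dividing both sides by k: k^(1−α) = s / (n + δ).
k^0.72 = 0.36 / (0.033 + 0.064) = 0.36 / 0.097 = 3.7113
k* = 3.7113^(1/0.72) ≈ 6.1803

k* ≈ 6.180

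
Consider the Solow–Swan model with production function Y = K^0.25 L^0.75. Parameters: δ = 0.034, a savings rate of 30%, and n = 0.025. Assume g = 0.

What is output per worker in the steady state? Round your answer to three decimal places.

At the steady state, Δk = 0, so s·k^α = (n + δ)·k.
Dividing both sides by k: k^(1−α) = s / (n + δ).
k^0.75 = 0.30 / (0.025 + 0.034) = 0.30 / 0.059 = 5.0847
k* = 5.0847^(1/0.75) ≈ 8.7435
y* = (k*)^α = 8.7435^0.25 ≈ 1.7196

y* ≈ 1.720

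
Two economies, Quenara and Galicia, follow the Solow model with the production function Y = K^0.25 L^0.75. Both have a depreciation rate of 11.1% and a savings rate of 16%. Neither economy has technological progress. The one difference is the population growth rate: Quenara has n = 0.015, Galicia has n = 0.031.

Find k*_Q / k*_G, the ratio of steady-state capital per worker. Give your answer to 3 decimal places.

k*_Q / k*_G ≈ 1.173

Steady-state k* = [s/(n + δ)]^(1/(1−α)), so the ratio is [ (s_Q/(n + δ)_Q) / (s_G/(n + δ)_G) ]^1.3333.
s_Q/(n + δ)_Q = 0.16/0.126 = 1.2698; s_G/(n + δ)_G = 0.16/0.142 = 1.1268.
Ratio = (1.2698/1.1268)^1.3333 = 1.1269^1.3333 ≈ 1.1727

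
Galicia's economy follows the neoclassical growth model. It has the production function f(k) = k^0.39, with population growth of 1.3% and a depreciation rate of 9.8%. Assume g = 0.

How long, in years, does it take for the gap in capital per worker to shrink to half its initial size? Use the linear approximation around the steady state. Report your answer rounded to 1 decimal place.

Near the steady state the convergence rate is λ = (1 − α)(n + δ).
λ = (1 − 0.39) × 0.111 = 0.61 × 0.111 = 0.06771
Half-life = ln 2 / λ = 0.6931 / 0.06771 ≈ 10.24 years

t_½ ≈ 10.2 years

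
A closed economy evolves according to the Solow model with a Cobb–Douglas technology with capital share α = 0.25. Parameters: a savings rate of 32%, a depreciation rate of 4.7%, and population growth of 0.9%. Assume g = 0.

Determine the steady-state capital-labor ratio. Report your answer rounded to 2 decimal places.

k* = 10.22

At the steady state, Δk = 0, so s·k^α = (n + δ)·k.
Dividing both sides by k: k^(1−α) = s / (n + δ).
k^0.75 = 0.32 / (0.009 + 0.047) = 0.32 / 0.056 = 5.7143
k* = 5.7143^(1/0.75) ≈ 10.2161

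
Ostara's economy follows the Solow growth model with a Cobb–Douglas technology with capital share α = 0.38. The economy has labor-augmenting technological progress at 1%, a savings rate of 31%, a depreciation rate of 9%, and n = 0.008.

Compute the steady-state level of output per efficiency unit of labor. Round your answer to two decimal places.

Steady state requires s·f(k) = (n + g + δ)·k, i.e. s·k^α = (n + g + δ)·k.
Rearranging, k^(1−α) = s / (n + g + δ).
k^0.62 = 0.31 / (0.008 + 0.010 + 0.090) = 0.31 / 0.108 = 2.8704
k* = 2.8704^(1/0.62) ≈ 5.4779
y* = (k*)^α = 5.4779^0.38 ≈ 1.9084

y* = 1.91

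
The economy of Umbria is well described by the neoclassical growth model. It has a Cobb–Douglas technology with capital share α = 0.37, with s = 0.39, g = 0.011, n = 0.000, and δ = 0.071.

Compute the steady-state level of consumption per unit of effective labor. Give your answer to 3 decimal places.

c* = 1.524

At the steady state, Δk = 0, so s·k^α = (n + g + δ)·k.
Rearranging, k^(1−α) = s / (n + g + δ).
k^0.63 = 0.39 / (0.000 + 0.011 + 0.071) = 0.39 / 0.082 = 4.7561
k* = 4.7561^(1/0.63) ≈ 11.8851
y* = (k*)^α = 11.8851^0.37 ≈ 2.4989
c* = (1 − s)·y* = (1 − 0.39) × 2.4989 ≈ 1.5243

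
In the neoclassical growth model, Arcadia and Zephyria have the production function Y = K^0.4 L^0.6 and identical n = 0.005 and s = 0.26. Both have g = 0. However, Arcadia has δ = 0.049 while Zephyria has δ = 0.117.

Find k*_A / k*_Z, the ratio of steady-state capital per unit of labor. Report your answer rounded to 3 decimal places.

ratio ≈ 3.890

Steady-state k* = [s/(n + δ)]^(1/(1−α)), so the ratio is [ (s_A/(n + δ)_A) / (s_Z/(n + δ)_Z) ]^1.6667.
s_A/(n + δ)_A = 0.26/0.054 = 4.8148; s_Z/(n + δ)_Z = 0.26/0.122 = 2.1311.
Ratio = (4.8148/2.1311)^1.6667 = 2.2593^1.6667 ≈ 3.8902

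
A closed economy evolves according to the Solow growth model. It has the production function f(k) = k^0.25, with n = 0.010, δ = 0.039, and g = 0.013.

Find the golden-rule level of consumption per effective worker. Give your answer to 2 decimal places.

At the golden rule, f'(k) = n + g + δ, so α·k^(α−1) = n + g + δ and k_gold = (α/(n + g + δ))^(1/(1−α)).
k_gold = (0.25/0.062)^(1/0.75) = 4.0323^1.3333 ≈ 6.4178
c_gold = f(k_gold) − (n + g + δ)·k_gold = 1.5916 − 0.062×6.4178 ≈ 1.1937

c_gold ≈ 1.19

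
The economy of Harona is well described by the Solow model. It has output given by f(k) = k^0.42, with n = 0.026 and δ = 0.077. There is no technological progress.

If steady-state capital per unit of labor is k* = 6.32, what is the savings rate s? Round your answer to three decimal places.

In steady state, investment equals break-even investment: s·k^α = (n + δ)·k.
So s / (n + δ) = (k*)^(1−α) = 6.32^0.58 = 2.9135.
Therefore s = 2.9135 × (n + δ) = 2.9135 × 0.103 = 0.3001.

s ≈ 0.300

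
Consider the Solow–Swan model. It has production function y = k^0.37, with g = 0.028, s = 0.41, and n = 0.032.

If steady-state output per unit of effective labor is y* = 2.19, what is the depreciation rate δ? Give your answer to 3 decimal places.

δ ≈ 0.048

At the steady state, Δk = 0, so s·k^α = (n + g + δ)·k.
Since y* = [s/(n + g + δ)]^(α/(1−α)), we have s/(n + g + δ) = (y*)^((1−α)/α) = 2.19^1.7027 = 3.7990.
Therefore n + g + δ = s / 3.7990 = 0.41 / 3.7990 = 0.1079, so δ = 0.1079 − 0.060 = 0.0479.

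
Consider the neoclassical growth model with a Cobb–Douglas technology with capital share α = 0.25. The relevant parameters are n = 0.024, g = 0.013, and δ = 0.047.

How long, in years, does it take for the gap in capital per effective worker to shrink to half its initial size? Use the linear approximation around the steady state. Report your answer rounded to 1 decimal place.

t_½ ≈ 11.0 years

Near the steady state the convergence rate is λ = (1 − α)(n + g + δ).
λ = (1 − 0.25) × 0.084 = 0.75 × 0.084 = 0.0630
Half-life = ln 2 / λ = 0.6931 / 0.0630 ≈ 11.00 years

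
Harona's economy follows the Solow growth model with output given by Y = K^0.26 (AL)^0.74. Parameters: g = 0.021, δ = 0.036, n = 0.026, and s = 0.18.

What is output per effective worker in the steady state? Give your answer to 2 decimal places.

In steady state, investment equals break-even investment: s·k^α = (n + g + δ)·k.
Rearranging, k^(1−α) = s / (n + g + δ).
k^0.74 = 0.18 / (0.026 + 0.021 + 0.036) = 0.18 / 0.083 = 2.1687
k* = 2.1687^(1/0.74) ≈ 2.8466
y* = (k*)^α = 2.8466^0.26 ≈ 1.3126

y* = 1.31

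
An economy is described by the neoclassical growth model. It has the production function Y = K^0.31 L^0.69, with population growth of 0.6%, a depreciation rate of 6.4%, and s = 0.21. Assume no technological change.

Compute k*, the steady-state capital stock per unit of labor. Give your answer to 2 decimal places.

k* ≈ 4.91

In steady state, investment equals break-even investment: s·k^α = (n + δ)·k.
Rearranging, k^(1−α) = s / (n + δ).
k^0.69 = 0.21 / (0.006 + 0.064) = 0.21 / 0.070 = 3.0000
k* = 3.0000^(1/0.69) ≈ 4.9145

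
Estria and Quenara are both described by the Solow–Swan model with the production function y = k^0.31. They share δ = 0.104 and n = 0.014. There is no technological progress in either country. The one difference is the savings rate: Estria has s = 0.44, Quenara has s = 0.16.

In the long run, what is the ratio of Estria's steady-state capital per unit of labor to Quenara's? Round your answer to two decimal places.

Steady-state k* = [s/(n + δ)]^(1/(1−α)), so the ratio is [ (s_E/(n + δ)_E) / (s_Q/(n + δ)_Q) ]^1.4493.
s_E/(n + δ)_E = 0.44/0.118 = 3.7288; s_Q/(n + δ)_Q = 0.16/0.118 = 1.3559.
Ratio = (3.7288/1.3559)^1.4493 = 2.7501^1.4493 ≈ 4.3326

ratio ≈ 4.33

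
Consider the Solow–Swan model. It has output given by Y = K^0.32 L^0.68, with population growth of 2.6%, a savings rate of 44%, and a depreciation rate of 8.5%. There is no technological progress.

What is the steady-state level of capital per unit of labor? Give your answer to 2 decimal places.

k* ≈ 7.58

Steady state requires s·f(k) = (n + δ)·k, i.e. s·k^α = (n + δ)·k.
Rearranging, k^(1−α) = s / (n + δ).
k^0.68 = 0.44 / (0.026 + 0.085) = 0.44 / 0.111 = 3.9640
k* = 3.9640^(1/0.68) ≈ 7.5789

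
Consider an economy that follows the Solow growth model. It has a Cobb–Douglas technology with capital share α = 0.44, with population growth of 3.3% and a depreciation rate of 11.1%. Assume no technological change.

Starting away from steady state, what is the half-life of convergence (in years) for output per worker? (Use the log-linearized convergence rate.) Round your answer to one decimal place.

half-life ≈ 8.6 years

Near the steady state the convergence rate is λ = (1 − α)(n + δ).
λ = (1 − 0.44) × 0.144 = 0.56 × 0.144 = 0.08064
Half-life = ln 2 / λ = 0.6931 / 0.08064 ≈ 8.59 years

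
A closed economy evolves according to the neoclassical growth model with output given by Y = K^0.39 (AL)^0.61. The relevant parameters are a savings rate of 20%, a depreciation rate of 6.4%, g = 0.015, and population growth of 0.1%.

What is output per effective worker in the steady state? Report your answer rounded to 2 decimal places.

y* = 1.80

In steady state, investment equals break-even investment: s·k^α = (n + g + δ)·k.
Rearranging, k^(1−α) = s / (n + g + δ).
k^0.61 = 0.20 / (0.001 + 0.015 + 0.064) = 0.20 / 0.080 = 2.5000
k* = 2.5000^(1/0.61) ≈ 4.4912
y* = (k*)^α = 4.4912^0.39 ≈ 1.7965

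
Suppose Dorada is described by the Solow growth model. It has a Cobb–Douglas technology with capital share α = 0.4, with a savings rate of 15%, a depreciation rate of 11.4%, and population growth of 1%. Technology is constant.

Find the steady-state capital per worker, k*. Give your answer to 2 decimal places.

At the steady state, Δk = 0, so s·k^α = (n + δ)·k.
Rearranging, k^(1−α) = s / (n + δ).
k^0.6 = 0.15 / (0.010 + 0.114) = 0.15 / 0.124 = 1.2097
k* = 1.2097^(1/0.6) ≈ 1.3734

k* ≈ 1.37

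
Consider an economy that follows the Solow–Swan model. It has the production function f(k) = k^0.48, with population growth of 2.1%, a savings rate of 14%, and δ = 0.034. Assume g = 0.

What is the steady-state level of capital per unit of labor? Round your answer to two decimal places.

In steady state, investment equals break-even investment: s·k^α = (n + δ)·k.
Rearranging, k^(1−α) = s / (n + δ).
k^0.52 = 0.14 / (0.021 + 0.034) = 0.14 / 0.055 = 2.5455
k* = 2.5455^(1/0.52) ≈ 6.0302

k* = 6.03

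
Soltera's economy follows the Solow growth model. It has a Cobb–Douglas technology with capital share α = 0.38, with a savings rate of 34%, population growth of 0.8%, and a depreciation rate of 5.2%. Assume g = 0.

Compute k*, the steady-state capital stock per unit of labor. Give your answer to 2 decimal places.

k* = 16.41

Steady state requires s·f(k) = (n + δ)·k, i.e. s·k^α = (n + δ)·k.
Dividing both sides by k: k^(1−α) = s / (n + δ).
k^0.62 = 0.34 / (0.008 + 0.052) = 0.34 / 0.060 = 5.6667
k* = 5.6667^(1/0.62) ≈ 16.4077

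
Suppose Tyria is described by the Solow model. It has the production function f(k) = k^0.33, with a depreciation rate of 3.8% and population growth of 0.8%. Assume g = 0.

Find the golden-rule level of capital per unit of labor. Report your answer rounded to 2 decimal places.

The golden rule sets f'(k) = n + δ, i.e. α·k^(α−1) = n + δ.
So k^(1−α) = α / (n + δ) = 0.33 / 0.046 = 7.1739.
k_gold = 7.1739^(1/0.67) ≈ 18.9342

k_gold ≈ 18.93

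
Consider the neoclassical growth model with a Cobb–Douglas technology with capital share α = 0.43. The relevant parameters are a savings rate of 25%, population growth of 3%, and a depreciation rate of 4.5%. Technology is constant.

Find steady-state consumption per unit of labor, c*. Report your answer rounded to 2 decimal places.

c* ≈ 1.86

At the steady state, Δk = 0, so s·k^α = (n + δ)·k.
Dividing both sides by k: k^(1−α) = s / (n + δ).
k^0.57 = 0.25 / (0.030 + 0.045) = 0.25 / 0.075 = 3.3333
k* = 3.3333^(1/0.57) ≈ 8.2665
y* = (k*)^α = 8.2665^0.43 ≈ 2.4800
c* = (1 − s)·y* = (1 − 0.25) × 2.4800 ≈ 1.8600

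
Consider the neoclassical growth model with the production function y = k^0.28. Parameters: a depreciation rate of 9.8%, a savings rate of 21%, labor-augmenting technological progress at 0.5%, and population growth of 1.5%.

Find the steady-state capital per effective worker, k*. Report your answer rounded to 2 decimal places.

At the steady state, Δk = 0, so s·k^α = (n + g + δ)·k.
Dividing both sides by k: k^(1−α) = s / (n + g + δ).
k^0.72 = 0.21 / (0.015 + 0.005 + 0.098) = 0.21 / 0.118 = 1.7797
k* = 1.7797^(1/0.72) ≈ 2.2269

k* = 2.23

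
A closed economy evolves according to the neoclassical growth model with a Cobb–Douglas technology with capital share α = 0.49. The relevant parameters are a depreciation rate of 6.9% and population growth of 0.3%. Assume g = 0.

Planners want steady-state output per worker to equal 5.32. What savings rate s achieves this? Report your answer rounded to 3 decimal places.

s ≈ 0.410

At the steady state, Δk = 0, so s·k^α = (n + δ)·k.
Since y* = [s/(n + δ)]^(α/(1−α)), we have s/(n + δ) = (y*)^((1−α)/α) = 5.32^1.0408 = 5.6955.
Therefore s = 5.6955 × (n + δ) = 5.6955 × 0.072 = 0.4101.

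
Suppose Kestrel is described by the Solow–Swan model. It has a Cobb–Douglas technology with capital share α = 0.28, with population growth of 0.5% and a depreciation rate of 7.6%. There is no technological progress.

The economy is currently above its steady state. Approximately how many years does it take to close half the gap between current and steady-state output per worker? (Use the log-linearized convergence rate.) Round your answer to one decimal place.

t_½ ≈ 11.9 years

Near the steady state the convergence rate is λ = (1 − α)(n + δ).
λ = (1 − 0.28) × 0.081 = 0.72 × 0.081 = 0.05832
Half-life = ln 2 / λ = 0.6931 / 0.05832 ≈ 11.88 years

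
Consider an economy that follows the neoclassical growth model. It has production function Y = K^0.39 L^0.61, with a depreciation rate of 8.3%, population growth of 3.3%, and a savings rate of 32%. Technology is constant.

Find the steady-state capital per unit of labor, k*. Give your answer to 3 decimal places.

k* = 5.278

At the steady state, Δk = 0, so s·k^α = (n + δ)·k.
Rearranging, k^(1−α) = s / (n + δ).
k^0.61 = 0.32 / (0.033 + 0.083) = 0.32 / 0.116 = 2.7586
k* = 2.7586^(1/0.61) ≈ 5.2776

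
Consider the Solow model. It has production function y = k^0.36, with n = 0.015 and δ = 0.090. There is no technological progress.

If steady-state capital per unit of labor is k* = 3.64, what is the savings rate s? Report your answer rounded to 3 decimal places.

s ≈ 0.240

Steady state requires s·f(k) = (n + δ)·k, i.e. s·k^α = (n + δ)·k.
So s / (n + δ) = (k*)^(1−α) = 3.64^0.64 = 2.2862.
Therefore s = 2.2862 × (n + δ) = 2.2862 × 0.105 = 0.2401.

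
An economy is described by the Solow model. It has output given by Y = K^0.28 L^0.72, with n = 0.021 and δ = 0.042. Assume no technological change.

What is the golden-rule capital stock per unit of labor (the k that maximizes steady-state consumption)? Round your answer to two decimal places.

The golden rule sets f'(k) = n + δ, i.e. α·k^(α−1) = n + δ.
So k^(1−α) = α / (n + δ) = 0.28 / 0.063 = 4.4444.
k_gold = 4.4444^(1/0.72) ≈ 7.9385

k_gold ≈ 7.94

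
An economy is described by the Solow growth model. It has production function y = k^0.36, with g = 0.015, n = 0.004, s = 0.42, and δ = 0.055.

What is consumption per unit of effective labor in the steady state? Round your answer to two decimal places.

c* ≈ 1.54

Steady state requires s·f(k) = (n + g + δ)·k, i.e. s·k^α = (n + g + δ)·k.
Dividing both sides by k: k^(1−α) = s / (n + g + δ).
k^0.64 = 0.42 / (0.004 + 0.015 + 0.055) = 0.42 / 0.074 = 5.6757
k* = 5.6757^(1/0.64) ≈ 15.0715
y* = (k*)^α = 15.0715^0.36 ≈ 2.6554
c* = (1 − s)·y* = (1 − 0.42) × 2.6554 ≈ 1.5401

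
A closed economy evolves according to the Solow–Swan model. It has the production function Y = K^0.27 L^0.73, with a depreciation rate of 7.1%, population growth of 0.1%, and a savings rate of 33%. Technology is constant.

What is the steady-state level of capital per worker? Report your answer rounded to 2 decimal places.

At the steady state, Δk = 0, so s·k^α = (n + δ)·k.
Rearranging, k^(1−α) = s / (n + δ).
k^0.73 = 0.33 / (0.001 + 0.071) = 0.33 / 0.072 = 4.5833
k* = 4.5833^(1/0.73) ≈ 8.0487

k* ≈ 8.05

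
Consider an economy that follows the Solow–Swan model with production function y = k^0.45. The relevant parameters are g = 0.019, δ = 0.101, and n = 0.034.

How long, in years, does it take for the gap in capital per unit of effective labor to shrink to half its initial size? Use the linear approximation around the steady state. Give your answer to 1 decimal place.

t_½ ≈ 8.2 years

Near the steady state the convergence rate is λ = (1 − α)(n + g + δ).
λ = (1 − 0.45) × 0.154 = 0.55 × 0.154 = 0.0847
Half-life = ln 2 / λ = 0.6931 / 0.0847 ≈ 8.18 years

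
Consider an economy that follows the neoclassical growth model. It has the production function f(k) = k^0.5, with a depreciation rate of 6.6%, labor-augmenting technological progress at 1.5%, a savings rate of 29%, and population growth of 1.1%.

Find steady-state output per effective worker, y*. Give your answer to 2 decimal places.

Steady state requires s·f(k) = (n + g + δ)·k, i.e. s·k^α = (n + g + δ)·k.
Dividing both sides by k: k^(1−α) = s / (n + g + δ).
k^0.5 = 0.29 / (0.011 + 0.015 + 0.066) = 0.29 / 0.092 = 3.1522
k* = 3.1522^(1/0.5) ≈ 9.9364
y* = (k*)^α = 9.9364^0.5 ≈ 3.1522

y* ≈ 3.15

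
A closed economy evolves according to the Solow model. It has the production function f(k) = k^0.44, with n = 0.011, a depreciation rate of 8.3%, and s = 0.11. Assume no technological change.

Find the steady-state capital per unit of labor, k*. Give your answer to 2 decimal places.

In steady state, investment equals break-even investment: s·k^α = (n + δ)·k.
Dividing both sides by k: k^(1−α) = s / (n + δ).
k^0.56 = 0.11 / (0.011 + 0.083) = 0.11 / 0.094 = 1.1702
k* = 1.1702^(1/0.56) ≈ 1.3240

k* = 1.32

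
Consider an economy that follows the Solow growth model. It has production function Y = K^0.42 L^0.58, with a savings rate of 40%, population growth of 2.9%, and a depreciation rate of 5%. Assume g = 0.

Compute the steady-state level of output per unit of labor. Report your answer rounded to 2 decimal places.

y* = 3.24

Steady state requires s·f(k) = (n + δ)·k, i.e. s·k^α = (n + δ)·k.
Dividing both sides by k: k^(1−α) = s / (n + δ).
k^0.58 = 0.40 / (0.029 + 0.050) = 0.40 / 0.079 = 5.0633
k* = 5.0633^(1/0.58) ≈ 16.3886
y* = (k*)^α = 16.3886^0.42 ≈ 3.2367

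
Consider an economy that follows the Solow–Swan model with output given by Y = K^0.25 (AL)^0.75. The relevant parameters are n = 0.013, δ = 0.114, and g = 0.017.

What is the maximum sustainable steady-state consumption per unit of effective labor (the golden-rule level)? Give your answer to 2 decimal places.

c_gold ≈ 0.90

At the golden rule, f'(k) = n + g + δ, so α·k^(α−1) = n + g + δ and k_gold = (α/(n + g + δ))^(1/(1−α)).
k_gold = (0.25/0.144)^(1/0.75) = 1.7361^1.3333 ≈ 2.0865
c_gold = f(k_gold) − (n + g + δ)·k_gold = 1.2019 − 0.144×2.0865 ≈ 0.9014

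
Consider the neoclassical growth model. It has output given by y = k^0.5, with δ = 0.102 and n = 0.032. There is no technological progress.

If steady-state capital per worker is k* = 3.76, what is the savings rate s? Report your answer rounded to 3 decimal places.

s ≈ 0.260

Steady state requires s·f(k) = (n + δ)·k, i.e. s·k^α = (n + δ)·k.
So s / (n + δ) = (k*)^(1−α) = 3.76^0.5 = 1.9391.
Therefore s = 1.9391 × (n + δ) = 1.9391 × 0.134 = 0.2598.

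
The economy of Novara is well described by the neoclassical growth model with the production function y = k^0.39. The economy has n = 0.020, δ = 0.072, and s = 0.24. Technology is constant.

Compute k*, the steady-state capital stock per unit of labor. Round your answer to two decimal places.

k* = 4.82

Steady state requires s·f(k) = (n + δ)·k, i.e. s·k^α = (n + δ)·k.
Dividing both sides by k: k^(1−α) = s / (n + δ).
k^0.61 = 0.24 / (0.020 + 0.072) = 0.24 / 0.092 = 2.6087
k* = 2.6087^(1/0.61) ≈ 4.8157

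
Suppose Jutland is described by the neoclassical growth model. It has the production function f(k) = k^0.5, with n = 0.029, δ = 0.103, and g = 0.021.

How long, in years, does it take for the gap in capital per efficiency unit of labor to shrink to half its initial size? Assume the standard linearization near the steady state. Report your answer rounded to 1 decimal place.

Near the steady state the convergence rate is λ = (1 − α)(n + g + δ).
λ = (1 − 0.5) × 0.153 = 0.5 × 0.153 = 0.0765
Half-life = ln 2 / λ = 0.6931 / 0.0765 ≈ 9.06 years

about 9.1 years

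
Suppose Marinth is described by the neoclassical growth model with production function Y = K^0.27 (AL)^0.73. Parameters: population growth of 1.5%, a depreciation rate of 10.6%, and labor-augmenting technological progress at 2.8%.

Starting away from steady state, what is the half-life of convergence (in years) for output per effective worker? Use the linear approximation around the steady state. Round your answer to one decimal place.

Near the steady state the convergence rate is λ = (1 − α)(n + g + δ).
λ = (1 − 0.27) × 0.149 = 0.73 × 0.149 = 0.10877
Half-life = ln 2 / λ = 0.6931 / 0.10877 ≈ 6.37 years

about 6.4 years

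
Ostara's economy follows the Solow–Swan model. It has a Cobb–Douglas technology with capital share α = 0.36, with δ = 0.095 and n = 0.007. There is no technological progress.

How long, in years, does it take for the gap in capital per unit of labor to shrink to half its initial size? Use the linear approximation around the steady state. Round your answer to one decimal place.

t_½ ≈ 10.6 years

Near the steady state the convergence rate is λ = (1 − α)(n + δ).
λ = (1 − 0.36) × 0.102 = 0.64 × 0.102 = 0.06528
Half-life = ln 2 / λ = 0.6931 / 0.06528 ≈ 10.62 years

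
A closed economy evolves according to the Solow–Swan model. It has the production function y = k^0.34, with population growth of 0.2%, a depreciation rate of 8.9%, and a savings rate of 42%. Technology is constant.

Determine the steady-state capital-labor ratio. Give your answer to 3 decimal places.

k* = 10.148

In steady state, investment equals break-even investment: s·k^α = (n + δ)·k.
Rearranging, k^(1−α) = s / (n + δ).
k^0.66 = 0.42 / (0.002 + 0.089) = 0.42 / 0.091 = 4.6154
k* = 4.6154^(1/0.66) ≈ 10.1479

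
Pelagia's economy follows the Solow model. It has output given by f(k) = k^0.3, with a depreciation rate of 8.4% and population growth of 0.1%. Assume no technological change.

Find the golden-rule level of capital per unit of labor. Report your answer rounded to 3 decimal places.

The golden rule sets f'(k) = n + δ, i.e. α·k^(α−1) = n + δ.
So k^(1−α) = α / (n + δ) = 0.3 / 0.085 = 3.5294.
k_gold = 3.5294^(1/0.7) ≈ 6.0594

k_gold ≈ 6.059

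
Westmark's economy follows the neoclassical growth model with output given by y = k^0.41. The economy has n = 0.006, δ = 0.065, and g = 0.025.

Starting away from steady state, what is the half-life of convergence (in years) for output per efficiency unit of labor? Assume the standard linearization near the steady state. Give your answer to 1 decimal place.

Near the steady state the convergence rate is λ = (1 − α)(n + g + δ).
λ = (1 − 0.41) × 0.096 = 0.59 × 0.096 = 0.05664
Half-life = ln 2 / λ = 0.6931 / 0.05664 ≈ 12.24 years

about 12.2 years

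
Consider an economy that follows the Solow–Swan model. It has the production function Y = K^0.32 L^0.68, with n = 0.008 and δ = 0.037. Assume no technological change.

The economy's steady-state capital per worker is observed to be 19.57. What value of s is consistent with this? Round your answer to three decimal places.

s ≈ 0.340

At the steady state, Δk = 0, so s·k^α = (n + δ)·k.
So s / (n + δ) = (k*)^(1−α) = 19.57^0.68 = 7.5558.
Therefore s = 7.5558 × (n + δ) = 7.5558 × 0.045 = 0.3400.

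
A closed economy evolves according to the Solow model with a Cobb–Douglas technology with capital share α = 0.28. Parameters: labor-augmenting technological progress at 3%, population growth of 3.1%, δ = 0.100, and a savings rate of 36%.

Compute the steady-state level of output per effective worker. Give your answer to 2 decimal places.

y* = 1.37

At the steady state, Δk = 0, so s·k^α = (n + g + δ)·k.
Rearranging, k^(1−α) = s / (n + g + δ).
k^0.72 = 0.36 / (0.031 + 0.030 + 0.100) = 0.36 / 0.161 = 2.2360
k* = 2.2360^(1/0.72) ≈ 3.0576
y* = (k*)^α = 3.0576^0.28 ≈ 1.3674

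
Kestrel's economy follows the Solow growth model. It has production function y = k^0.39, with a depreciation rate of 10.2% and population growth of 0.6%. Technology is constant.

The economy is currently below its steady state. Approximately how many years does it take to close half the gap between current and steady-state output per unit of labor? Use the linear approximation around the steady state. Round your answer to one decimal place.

Near the steady state the convergence rate is λ = (1 − α)(n + δ).
λ = (1 − 0.39) × 0.108 = 0.61 × 0.108 = 0.06588
Half-life = ln 2 / λ = 0.6931 / 0.06588 ≈ 10.52 years

about 10.5 years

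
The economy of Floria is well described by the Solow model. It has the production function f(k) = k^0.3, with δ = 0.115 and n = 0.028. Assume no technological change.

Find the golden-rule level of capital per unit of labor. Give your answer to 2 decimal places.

k_gold ≈ 2.88

The golden rule sets f'(k) = n + δ, i.e. α·k^(α−1) = n + δ.
So k^(1−α) = α / (n + δ) = 0.3 / 0.143 = 2.0979.
k_gold = 2.0979^(1/0.7) ≈ 2.8820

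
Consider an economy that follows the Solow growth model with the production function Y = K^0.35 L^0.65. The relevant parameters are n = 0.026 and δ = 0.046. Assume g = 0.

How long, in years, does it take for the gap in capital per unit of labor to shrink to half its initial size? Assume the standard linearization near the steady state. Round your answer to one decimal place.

Near the steady state the convergence rate is λ = (1 − α)(n + δ).
λ = (1 − 0.35) × 0.072 = 0.65 × 0.072 = 0.0468
Half-life = ln 2 / λ = 0.6931 / 0.0468 ≈ 14.81 years

half-life ≈ 14.8 years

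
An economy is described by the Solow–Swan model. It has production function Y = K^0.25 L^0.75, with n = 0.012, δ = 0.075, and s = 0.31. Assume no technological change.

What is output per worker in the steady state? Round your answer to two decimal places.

y* ≈ 1.53

At the steady state, Δk = 0, so s·k^α = (n + δ)·k.
Dividing both sides by k: k^(1−α) = s / (n + δ).
k^0.75 = 0.31 / (0.012 + 0.075) = 0.31 / 0.087 = 3.5632
k* = 3.5632^(1/0.75) ≈ 5.4424
y* = (k*)^α = 5.4424^0.25 ≈ 1.5274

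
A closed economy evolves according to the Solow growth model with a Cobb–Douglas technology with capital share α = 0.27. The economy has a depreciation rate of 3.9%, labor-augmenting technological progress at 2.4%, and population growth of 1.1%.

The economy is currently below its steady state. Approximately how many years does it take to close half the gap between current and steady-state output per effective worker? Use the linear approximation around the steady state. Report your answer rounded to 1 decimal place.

Near the steady state the convergence rate is λ = (1 − α)(n + g + δ).
λ = (1 − 0.27) × 0.074 = 0.73 × 0.074 = 0.05402
Half-life = ln 2 / λ = 0.6931 / 0.05402 ≈ 12.83 years

t_½ ≈ 12.8 years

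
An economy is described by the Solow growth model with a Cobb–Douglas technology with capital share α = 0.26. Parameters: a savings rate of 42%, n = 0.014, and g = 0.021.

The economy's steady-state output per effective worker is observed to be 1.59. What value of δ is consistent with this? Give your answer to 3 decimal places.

At the steady state, Δk = 0, so s·k^α = (n + g + δ)·k.
Since y* = [s/(n + g + δ)]^(α/(1−α)), we have s/(n + g + δ) = (y*)^((1−α)/α) = 1.59^2.8462 = 3.7430.
Therefore n + g + δ = s / 3.7430 = 0.42 / 3.7430 = 0.1122, so δ = 0.1122 − 0.035 = 0.0772.

δ ≈ 0.077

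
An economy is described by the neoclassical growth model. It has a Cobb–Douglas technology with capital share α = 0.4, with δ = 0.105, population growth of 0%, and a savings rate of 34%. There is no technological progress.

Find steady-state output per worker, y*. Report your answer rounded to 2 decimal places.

y* ≈ 2.19

Steady state requires s·f(k) = (n + δ)·k, i.e. s·k^α = (n + δ)·k.
Dividing both sides by k: k^(1−α) = s / (n + δ).
k^0.6 = 0.34 / (0.000 + 0.105) = 0.34 / 0.105 = 3.2381
k* = 3.2381^(1/0.6) ≈ 7.0873
y* = (k*)^α = 7.0873^0.4 ≈ 2.1887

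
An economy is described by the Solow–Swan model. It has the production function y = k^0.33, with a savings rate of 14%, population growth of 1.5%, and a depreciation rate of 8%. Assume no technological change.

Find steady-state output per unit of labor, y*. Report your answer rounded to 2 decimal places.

y* ≈ 1.21

In steady state, investment equals break-even investment: s·k^α = (n + δ)·k.
Dividing both sides by k: k^(1−α) = s / (n + δ).
k^0.67 = 0.14 / (0.015 + 0.080) = 0.14 / 0.095 = 1.4737
k* = 1.4737^(1/0.67) ≈ 1.7838
y* = (k*)^α = 1.7838^0.33 ≈ 1.2104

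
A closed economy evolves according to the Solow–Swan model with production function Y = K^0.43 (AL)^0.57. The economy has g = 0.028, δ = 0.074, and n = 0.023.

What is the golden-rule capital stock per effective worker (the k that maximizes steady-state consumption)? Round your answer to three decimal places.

The golden rule sets f'(k) = n + g + δ, i.e. α·k^(α−1) = n + g + δ.
So k^(1−α) = α / (n + g + δ) = 0.43 / 0.125 = 3.4400.
k_gold = 3.4400^(1/0.57) ≈ 8.7364

k_gold ≈ 8.736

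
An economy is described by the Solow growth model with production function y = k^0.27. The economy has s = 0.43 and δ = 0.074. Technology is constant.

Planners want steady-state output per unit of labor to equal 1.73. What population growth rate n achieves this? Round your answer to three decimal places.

At the steady state, Δk = 0, so s·k^α = (n + δ)·k.
Since y* = [s/(n + δ)]^(α/(1−α)), we have s/(n + δ) = (y*)^((1−α)/α) = 1.73^2.7037 = 4.4015.
Therefore n + δ = s / 4.4015 = 0.43 / 4.4015 = 0.0977, so n = 0.0977 − 0.074 = 0.0237.

n ≈ 0.024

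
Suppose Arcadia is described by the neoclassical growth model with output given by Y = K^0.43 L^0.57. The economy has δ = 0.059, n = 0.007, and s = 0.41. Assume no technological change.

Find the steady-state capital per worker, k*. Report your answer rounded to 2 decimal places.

At the steady state, Δk = 0, so s·k^α = (n + δ)·k.
Dividing both sides by k: k^(1−α) = s / (n + δ).
k^0.57 = 0.41 / (0.007 + 0.059) = 0.41 / 0.066 = 6.2121
k* = 6.2121^(1/0.57) ≈ 24.6403

k* ≈ 24.64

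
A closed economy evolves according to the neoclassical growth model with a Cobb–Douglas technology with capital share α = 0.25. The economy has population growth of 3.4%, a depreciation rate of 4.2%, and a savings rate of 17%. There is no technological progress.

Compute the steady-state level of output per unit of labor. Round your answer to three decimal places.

At the steady state, Δk = 0, so s·k^α = (n + δ)·k.
Rearranging, k^(1−α) = s / (n + δ).
k^0.75 = 0.17 / (0.034 + 0.042) = 0.17 / 0.076 = 2.2368
k* = 2.2368^(1/0.75) ≈ 2.9253
y* = (k*)^α = 2.9253^0.25 ≈ 1.3078

y* = 1.308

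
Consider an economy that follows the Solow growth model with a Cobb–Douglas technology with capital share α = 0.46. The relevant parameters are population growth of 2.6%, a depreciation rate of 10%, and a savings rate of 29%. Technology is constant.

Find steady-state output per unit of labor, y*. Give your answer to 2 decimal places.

y* = 2.03

At the steady state, Δk = 0, so s·k^α = (n + δ)·k.
Rearranging, k^(1−α) = s / (n + δ).
k^0.54 = 0.29 / (0.026 + 0.100) = 0.29 / 0.126 = 2.3016
k* = 2.3016^(1/0.54) ≈ 4.6819
y* = (k*)^α = 4.6819^0.46 ≈ 2.0342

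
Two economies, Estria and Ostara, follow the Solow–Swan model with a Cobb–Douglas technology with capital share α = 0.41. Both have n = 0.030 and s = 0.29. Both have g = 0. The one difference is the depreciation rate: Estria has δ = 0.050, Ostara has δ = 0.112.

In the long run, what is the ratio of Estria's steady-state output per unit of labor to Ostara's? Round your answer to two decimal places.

y*_E / y*_O ≈ 1.49

Steady-state y* = [s/(n + δ)]^(α/(1−α)), so the ratio is [ (s_E/(n + δ)_E) / (s_O/(n + δ)_O) ]^0.6949.
s_E/(n + δ)_E = 0.29/0.080 = 3.6250; s_O/(n + δ)_O = 0.29/0.142 = 2.0423.
Ratio = (3.6250/2.0423)^0.6949 = 1.7750^0.6949 ≈ 1.4899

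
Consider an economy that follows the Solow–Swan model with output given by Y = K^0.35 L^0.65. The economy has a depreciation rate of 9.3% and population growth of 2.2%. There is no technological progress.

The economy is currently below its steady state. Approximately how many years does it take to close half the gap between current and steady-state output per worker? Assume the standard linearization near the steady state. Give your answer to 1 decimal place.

t_½ ≈ 9.3 years

Near the steady state the convergence rate is λ = (1 − α)(n + δ).
λ = (1 − 0.35) × 0.115 = 0.65 × 0.115 = 0.07475
Half-life = ln 2 / λ = 0.6931 / 0.07475 ≈ 9.27 years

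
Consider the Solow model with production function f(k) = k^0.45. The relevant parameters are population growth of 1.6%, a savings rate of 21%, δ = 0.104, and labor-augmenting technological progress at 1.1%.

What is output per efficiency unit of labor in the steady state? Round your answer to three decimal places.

y* ≈ 1.471

At the steady state, Δk = 0, so s·k^α = (n + g + δ)·k.
Dividing both sides by k: k^(1−α) = s / (n + g + δ).
k^0.55 = 0.21 / (0.016 + 0.011 + 0.104) = 0.21 / 0.131 = 1.6031
k* = 1.6031^(1/0.55) ≈ 2.3586
y* = (k*)^α = 2.3586^0.45 ≈ 1.4713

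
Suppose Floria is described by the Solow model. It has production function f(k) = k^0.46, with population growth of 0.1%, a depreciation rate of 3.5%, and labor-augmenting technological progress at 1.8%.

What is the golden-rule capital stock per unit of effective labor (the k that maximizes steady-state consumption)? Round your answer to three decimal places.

k_gold ≈ 52.832

The golden rule sets f'(k) = n + g + δ, i.e. α·k^(α−1) = n + g + δ.
So k^(1−α) = α / (n + g + δ) = 0.46 / 0.054 = 8.5185.
k_gold = 8.5185^(1/0.54) ≈ 52.8317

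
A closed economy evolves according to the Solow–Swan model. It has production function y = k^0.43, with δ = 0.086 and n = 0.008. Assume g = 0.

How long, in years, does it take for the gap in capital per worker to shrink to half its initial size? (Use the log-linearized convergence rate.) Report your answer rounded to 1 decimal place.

half-life ≈ 12.9 years

Near the steady state the convergence rate is λ = (1 − α)(n + δ).
λ = (1 − 0.43) × 0.094 = 0.57 × 0.094 = 0.05358
Half-life = ln 2 / λ = 0.6931 / 0.05358 ≈ 12.94 years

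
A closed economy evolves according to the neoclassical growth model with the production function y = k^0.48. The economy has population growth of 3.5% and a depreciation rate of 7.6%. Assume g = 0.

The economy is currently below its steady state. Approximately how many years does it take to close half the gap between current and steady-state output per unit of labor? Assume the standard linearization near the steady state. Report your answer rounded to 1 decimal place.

Near the steady state the convergence rate is λ = (1 − α)(n + δ).
λ = (1 − 0.48) × 0.111 = 0.52 × 0.111 = 0.05772
Half-life = ln 2 / λ = 0.6931 / 0.05772 ≈ 12.01 years

about 12.0 years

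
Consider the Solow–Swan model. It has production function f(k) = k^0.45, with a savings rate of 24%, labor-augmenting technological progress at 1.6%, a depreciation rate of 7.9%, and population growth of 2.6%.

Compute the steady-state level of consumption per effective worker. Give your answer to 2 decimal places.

At the steady state, Δk = 0, so s·k^α = (n + g + δ)·k.
Rearranging, k^(1−α) = s / (n + g + δ).
k^0.55 = 0.24 / (0.026 + 0.016 + 0.079) = 0.24 / 0.121 = 1.9835
k* = 1.9835^(1/0.55) ≈ 3.4736
y* = (k*)^α = 3.4736^0.45 ≈ 1.7513
c* = (1 − s)·y* = (1 − 0.24) × 1.7513 ≈ 1.3310

c* = 1.33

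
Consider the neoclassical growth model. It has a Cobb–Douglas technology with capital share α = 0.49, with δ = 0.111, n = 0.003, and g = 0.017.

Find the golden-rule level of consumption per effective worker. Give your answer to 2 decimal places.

At the golden rule, f'(k) = n + g + δ, so α·k^(α−1) = n + g + δ and k_gold = (α/(n + g + δ))^(1/(1−α)).
k_gold = (0.49/0.131)^(1/0.51) = 3.7405^1.9608 ≈ 13.2862
c_gold = f(k_gold) − (n + g + δ)·k_gold = 3.5519 − 0.131×13.2862 ≈ 1.8114

c_gold ≈ 1.81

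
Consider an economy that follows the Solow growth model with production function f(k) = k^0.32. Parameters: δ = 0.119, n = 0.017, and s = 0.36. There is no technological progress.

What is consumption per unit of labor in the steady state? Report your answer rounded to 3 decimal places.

At the steady state, Δk = 0, so s·k^α = (n + δ)·k.
Dividing both sides by k: k^(1−α) = s / (n + δ).
k^0.68 = 0.36 / (0.017 + 0.119) = 0.36 / 0.136 = 2.6471
k* = 2.6471^(1/0.68) ≈ 4.1852
y* = (k*)^α = 4.1852^0.32 ≈ 1.5811
c* = (1 − s)·y* = (1 − 0.36) × 1.5811 ≈ 1.0119

c* = 1.012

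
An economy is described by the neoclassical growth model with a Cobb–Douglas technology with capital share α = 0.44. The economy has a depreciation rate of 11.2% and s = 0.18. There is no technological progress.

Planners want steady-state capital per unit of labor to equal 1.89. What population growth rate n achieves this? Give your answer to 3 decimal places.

n ≈ 0.014

In steady state, investment equals break-even investment: s·k^α = (n + δ)·k.
So s / (n + δ) = (k*)^(1−α) = 1.89^0.56 = 1.4283.
Therefore n + δ = s / 1.4283 = 0.18 / 1.4283 = 0.1260, so n = 0.1260 − 0.112 = 0.0140.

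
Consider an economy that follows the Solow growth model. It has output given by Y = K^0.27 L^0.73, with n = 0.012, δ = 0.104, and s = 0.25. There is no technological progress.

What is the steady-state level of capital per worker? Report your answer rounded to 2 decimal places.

k* = 2.86

In steady state, investment equals break-even investment: s·k^α = (n + δ)·k.
Rearranging, k^(1−α) = s / (n + δ).
k^0.73 = 0.25 / (0.012 + 0.104) = 0.25 / 0.116 = 2.1552
k* = 2.1552^(1/0.73) ≈ 2.8631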